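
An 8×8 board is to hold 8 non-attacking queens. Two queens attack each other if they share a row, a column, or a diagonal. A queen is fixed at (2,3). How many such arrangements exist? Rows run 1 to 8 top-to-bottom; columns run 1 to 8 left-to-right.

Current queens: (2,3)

14

Branch on row 1: col 1 → 0; col 5 → 3; col 6 → 8; col 7 → 2; col 8 → 1.
Sum: 0 + 3 + 8 + 2 + 1 = 14.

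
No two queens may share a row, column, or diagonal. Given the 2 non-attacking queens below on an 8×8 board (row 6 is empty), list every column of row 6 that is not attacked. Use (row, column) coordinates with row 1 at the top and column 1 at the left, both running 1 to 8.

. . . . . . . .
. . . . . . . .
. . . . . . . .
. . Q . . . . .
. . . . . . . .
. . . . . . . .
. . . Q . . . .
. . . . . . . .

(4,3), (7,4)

(4,3) attacks row 6 at column 3 and diagonals 1, 5.
(7,4) attacks row 6 at column 4 and diagonals 3, 5.
Attacked columns: {1, 3, 4, 5}. Safe: {2, 6, 7, 8}.

columns 2, 6, 7, 8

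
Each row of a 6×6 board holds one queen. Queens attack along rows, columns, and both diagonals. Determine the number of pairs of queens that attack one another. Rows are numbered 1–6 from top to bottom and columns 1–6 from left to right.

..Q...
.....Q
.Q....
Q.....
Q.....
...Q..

2

Same column: (4,1)–(5,1) (column 1).
Same diagonal: (3,2)–(4,1) (|3−4| = |2−1| = 1).
Total attacking pairs: 2.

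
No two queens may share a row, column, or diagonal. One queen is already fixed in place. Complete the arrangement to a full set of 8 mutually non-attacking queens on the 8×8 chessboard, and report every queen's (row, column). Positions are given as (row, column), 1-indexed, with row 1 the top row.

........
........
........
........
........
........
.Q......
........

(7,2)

(1,1) (2,6) (3,8) (4,3) (5,7) (6,4) (7,2) (8,5)

Row 1: attacked by (7,2)→{2,8}. Safe: 1, 3, 4, 5, 6, 7. Place at column 1.
Row 2: attacked by (1,1)→{1,2}; (7,2)→{2,7}. Safe: 3, 4, 5, 6, 8. Place at column 6.
Row 3: attacked by (1,1)→{1,3}; (2,6)→{5,6,7}; (7,2)→{2,6}. Safe: 4, 8. Place at column 8.
Row 4: attacked by (1,1)→{1,4}; (2,6)→{4,6,8}; (3,8)→{7,8}; (7,2)→{2,5}. Safe: 3. Place at column 3.
Row 5: attacked by (1,1)→{1,5}; (2,6)→{3,6}; (3,8)→{6,8}; (4,3)→{2,3,4}; (7,2)→{2,4}. Safe: 7. Place at column 7.
Row 6: attacked by (1,1)→{1,6}; (2,6)→{2,6}; (3,8)→{5,8}; (4,3)→{1,3,5}; (5,7)→{6,7,8}; (7,2)→{1,2,3}. Safe: 4. Place at column 4.
Row 8: attacked by (1,1)→{1,8}; (2,6)→{6}; (3,8)→{3,8}; (4,3)→{3,7}; (5,7)→{4,7}; (6,4)→{2,4,6}; (7,2)→{1,2,3}. Safe: 5. Place at column 5.
Columns [1, 6, 8, 3, 7, 4, 2, 5], r−c [0, -4, -5, 1, -2, 2, 5, 3], r+c [2, 8, 11, 7, 12, 10, 9, 13] are all distinct, so no two queens attack.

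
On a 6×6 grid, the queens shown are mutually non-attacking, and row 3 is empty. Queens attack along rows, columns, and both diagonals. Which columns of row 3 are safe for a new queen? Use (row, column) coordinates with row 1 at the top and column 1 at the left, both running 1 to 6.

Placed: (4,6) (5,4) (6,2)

columns 1, 3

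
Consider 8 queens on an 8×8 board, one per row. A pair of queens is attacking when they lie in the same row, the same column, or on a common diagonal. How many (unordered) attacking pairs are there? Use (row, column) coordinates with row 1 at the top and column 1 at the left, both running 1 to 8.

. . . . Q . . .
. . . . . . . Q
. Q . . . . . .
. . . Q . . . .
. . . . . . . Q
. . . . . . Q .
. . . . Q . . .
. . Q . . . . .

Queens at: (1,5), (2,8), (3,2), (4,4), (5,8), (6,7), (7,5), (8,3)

Same column: (1,5)–(7,5) (column 5); (2,8)–(5,8) (column 8).
Same diagonal: (5,8)–(6,7) (|5−6| = |8−7| = 1).
Total attacking pairs: 3.

3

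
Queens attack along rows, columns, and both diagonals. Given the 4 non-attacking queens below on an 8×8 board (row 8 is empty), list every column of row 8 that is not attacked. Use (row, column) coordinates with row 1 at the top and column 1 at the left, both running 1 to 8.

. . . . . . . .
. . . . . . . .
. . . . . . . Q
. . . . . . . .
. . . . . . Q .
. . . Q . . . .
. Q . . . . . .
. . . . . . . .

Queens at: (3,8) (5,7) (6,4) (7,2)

columns 5

(3,8) attacks row 8 at column 8 and diagonals 3.
(5,7) attacks row 8 at column 7 and diagonals 4.
(6,4) attacks row 8 at column 4 and diagonals 2, 6.
(7,2) attacks row 8 at column 2 and diagonals 1, 3.
Attacked columns: {1, 2, 3, 4, 6, 7, 8}. Safe: {5}.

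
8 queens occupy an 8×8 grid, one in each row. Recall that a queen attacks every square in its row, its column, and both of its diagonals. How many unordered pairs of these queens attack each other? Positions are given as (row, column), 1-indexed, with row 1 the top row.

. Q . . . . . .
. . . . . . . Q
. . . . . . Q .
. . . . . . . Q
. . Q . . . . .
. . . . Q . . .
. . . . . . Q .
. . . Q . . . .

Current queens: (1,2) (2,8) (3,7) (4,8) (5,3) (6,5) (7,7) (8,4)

Same column: (2,8)–(4,8) (column 8); (3,7)–(7,7) (column 7).
Same diagonal: (2,8)–(3,7) (|2−3| = |8−7| = 1); (3,7)–(4,8) (|3−4| = |7−8| = 1); (4,8)–(8,4) (|4−8| = |8−4| = 4).
Total attacking pairs: 5.

5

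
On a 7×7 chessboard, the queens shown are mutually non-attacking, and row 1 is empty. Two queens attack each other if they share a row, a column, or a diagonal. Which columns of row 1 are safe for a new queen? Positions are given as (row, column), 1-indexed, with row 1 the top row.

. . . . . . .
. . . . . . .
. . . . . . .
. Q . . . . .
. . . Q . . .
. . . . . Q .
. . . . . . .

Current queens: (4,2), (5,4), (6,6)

(4,2) attacks row 1 at column 2 and diagonals 5.
(5,4) attacks row 1 at column 4.
(6,6) attacks row 1 at column 6 and diagonals 1.
Attacked columns: {1, 2, 4, 5, 6}. Safe: {3, 7}.

columns 3, 7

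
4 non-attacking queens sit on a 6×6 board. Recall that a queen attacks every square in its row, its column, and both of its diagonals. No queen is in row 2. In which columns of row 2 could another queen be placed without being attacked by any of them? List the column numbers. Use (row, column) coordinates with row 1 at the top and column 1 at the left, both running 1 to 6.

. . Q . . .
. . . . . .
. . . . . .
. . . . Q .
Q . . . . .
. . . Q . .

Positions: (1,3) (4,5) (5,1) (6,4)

columns 6

(1,3) attacks row 2 at column 3 and diagonals 2, 4.
(4,5) attacks row 2 at column 5 and diagonals 3.
(5,1) attacks row 2 at column 1 and diagonals 4.
(6,4) attacks row 2 at column 4.
Attacked columns: {1, 2, 3, 4, 5}. Safe: {6}.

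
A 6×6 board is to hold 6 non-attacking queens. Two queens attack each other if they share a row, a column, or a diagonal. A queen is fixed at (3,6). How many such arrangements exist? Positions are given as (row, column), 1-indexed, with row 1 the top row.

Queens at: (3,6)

Branch on row 1: col 1 → 0; col 2 → 1; col 3 → 0; col 5 → 0.
Sum: 0 + 1 + 0 + 0 = 1.

1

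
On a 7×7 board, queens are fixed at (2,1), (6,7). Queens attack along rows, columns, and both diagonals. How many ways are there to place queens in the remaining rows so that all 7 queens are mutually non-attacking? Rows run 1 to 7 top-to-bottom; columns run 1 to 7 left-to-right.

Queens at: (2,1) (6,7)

4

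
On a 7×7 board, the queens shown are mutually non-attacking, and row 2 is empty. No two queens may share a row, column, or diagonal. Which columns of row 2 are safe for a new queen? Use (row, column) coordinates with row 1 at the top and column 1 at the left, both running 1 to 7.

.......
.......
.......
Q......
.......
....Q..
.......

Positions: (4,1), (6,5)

(4,1) attacks row 2 at column 1 and diagonals 3.
(6,5) attacks row 2 at column 5 and diagonals 1.
Attacked columns: {1, 3, 5}. Safe: {2, 4, 6, 7}.

columns 2, 4, 6, 7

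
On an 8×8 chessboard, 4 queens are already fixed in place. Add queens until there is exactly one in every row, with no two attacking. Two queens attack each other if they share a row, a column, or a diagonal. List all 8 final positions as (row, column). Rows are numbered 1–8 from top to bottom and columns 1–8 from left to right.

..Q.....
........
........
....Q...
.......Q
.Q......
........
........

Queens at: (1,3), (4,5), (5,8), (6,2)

(1,3) (2,1) (3,7) (4,5) (5,8) (6,2) (7,4) (8,6)

Row 2: attacked by (1,3)→{2,3,4}; (4,5)→{3,5,7}; (5,8)→{5,8}; (6,2)→{2,6}. Safe: 1. Place at column 1.
Row 3: attacked by (1,3)→{1,3,5}; (2,1)→{1,2}; (4,5)→{4,5,6}; (5,8)→{6,8}; (6,2)→{2,5}. Safe: 7. Place at column 7.
Row 7: attacked by (1,3)→{3}; (2,1)→{1,6}; (3,7)→{3,7}; (4,5)→{2,5,8}; (5,8)→{6,8}; (6,2)→{1,2,3}. Safe: 4. Place at column 4.
Row 8: attacked by (1,3)→{3}; (2,1)→{1,7}; (3,7)→{2,7}; (4,5)→{1,5}; (5,8)→{5,8}; (6,2)→{2,4}; (7,4)→{3,4,5}. Safe: 6. Place at column 6.
Columns [3, 1, 7, 5, 8, 2, 4, 6], r−c [-2, 1, -4, -1, -3, 4, 3, 2], r+c [4, 3, 10, 9, 13, 8, 11, 14] are all distinct, so no two queens attack.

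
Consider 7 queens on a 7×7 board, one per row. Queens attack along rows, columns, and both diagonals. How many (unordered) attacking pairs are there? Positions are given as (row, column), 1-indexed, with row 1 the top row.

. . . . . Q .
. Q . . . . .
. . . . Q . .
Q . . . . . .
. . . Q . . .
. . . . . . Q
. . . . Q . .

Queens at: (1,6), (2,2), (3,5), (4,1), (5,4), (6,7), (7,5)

Same column: (3,5)–(7,5) (column 5).
Total attacking pairs: 1.

1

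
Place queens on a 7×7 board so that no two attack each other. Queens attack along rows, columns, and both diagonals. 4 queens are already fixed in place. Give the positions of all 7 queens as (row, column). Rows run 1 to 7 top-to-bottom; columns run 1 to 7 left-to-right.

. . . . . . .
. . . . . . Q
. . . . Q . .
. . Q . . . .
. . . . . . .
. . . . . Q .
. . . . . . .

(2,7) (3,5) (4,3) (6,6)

(1,2) (2,7) (3,5) (4,3) (5,1) (6,6) (7,4)

Row 1: attacked by (2,7)→{6,7}; (3,5)→{3,5,7}; (4,3)→{3,6}; (6,6)→{1,6}. Safe: 2, 4. Place at column 2.
Row 5: attacked by (1,2)→{2,6}; (2,7)→{4,7}; (3,5)→{3,5,7}; (4,3)→{2,3,4}; (6,6)→{5,6,7}. Safe: 1. Place at column 1.
Row 7: attacked by (1,2)→{2}; (2,7)→{2,7}; (3,5)→{1,5}; (4,3)→{3,6}; (5,1)→{1,3}; (6,6)→{5,6,7}. Safe: 4. Place at column 4.
Columns [2, 7, 5, 3, 1, 6, 4], r−c [-1, -5, -2, 1, 4, 0, 3], r+c [3, 9, 8, 7, 6, 12, 11] are all distinct, so no two queens attack.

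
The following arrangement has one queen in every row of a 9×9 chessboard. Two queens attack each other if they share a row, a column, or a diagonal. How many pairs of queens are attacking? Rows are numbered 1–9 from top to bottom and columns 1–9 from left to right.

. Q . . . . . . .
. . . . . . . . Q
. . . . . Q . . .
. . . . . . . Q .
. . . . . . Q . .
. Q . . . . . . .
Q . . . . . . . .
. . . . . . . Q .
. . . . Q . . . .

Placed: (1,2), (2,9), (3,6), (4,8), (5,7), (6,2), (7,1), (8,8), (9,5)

5

Same column: (1,2)–(6,2) (column 2); (4,8)–(8,8) (column 8).
Same diagonal: (4,8)–(5,7) (|4−5| = |8−7| = 1); (6,2)–(7,1) (|6−7| = |2−1| = 1); (6,2)–(9,5) (|6−9| = |2−5| = 3).
Total attacking pairs: 5.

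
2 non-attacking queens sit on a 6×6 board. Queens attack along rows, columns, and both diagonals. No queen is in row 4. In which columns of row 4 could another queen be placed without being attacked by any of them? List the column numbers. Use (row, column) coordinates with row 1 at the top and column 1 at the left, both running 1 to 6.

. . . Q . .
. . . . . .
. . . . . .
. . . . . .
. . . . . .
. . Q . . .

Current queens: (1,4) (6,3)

columns 2, 6

(1,4) attacks row 4 at column 4 and diagonals 1.
(6,3) attacks row 4 at column 3 and diagonals 1, 5.
Attacked columns: {1, 3, 4, 5}. Safe: {2, 6}.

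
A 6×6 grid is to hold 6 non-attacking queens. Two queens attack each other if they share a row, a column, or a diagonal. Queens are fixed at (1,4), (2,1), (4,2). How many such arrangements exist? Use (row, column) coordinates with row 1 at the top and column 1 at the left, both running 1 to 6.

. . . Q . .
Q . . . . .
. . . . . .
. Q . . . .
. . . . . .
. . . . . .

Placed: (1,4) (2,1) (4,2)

Branch on row 3: col 5 → 1.
Sum: 1 = 1.

1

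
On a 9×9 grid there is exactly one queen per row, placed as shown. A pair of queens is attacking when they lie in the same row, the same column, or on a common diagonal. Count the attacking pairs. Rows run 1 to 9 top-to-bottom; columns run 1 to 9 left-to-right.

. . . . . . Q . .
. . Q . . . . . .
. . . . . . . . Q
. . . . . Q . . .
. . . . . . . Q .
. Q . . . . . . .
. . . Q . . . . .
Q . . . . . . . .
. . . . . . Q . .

3

Same column: (1,7)–(9,7) (column 7).
Same diagonal: (1,7)–(3,9) (|1−3| = |7−9| = 2); (1,7)–(6,2) (|1−6| = |7−2| = 5).
Total attacking pairs: 3.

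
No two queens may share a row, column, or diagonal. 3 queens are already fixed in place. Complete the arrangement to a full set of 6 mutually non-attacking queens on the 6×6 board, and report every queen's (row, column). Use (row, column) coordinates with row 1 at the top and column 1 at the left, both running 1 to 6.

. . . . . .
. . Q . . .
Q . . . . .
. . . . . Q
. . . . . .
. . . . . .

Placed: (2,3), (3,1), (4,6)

(1,5) (2,3) (3,1) (4,6) (5,4) (6,2)

Row 1: attacked by (2,3)→{2,3,4}; (3,1)→{1,3}; (4,6)→{3,6}. Safe: 5. Place at column 5.
Row 5: attacked by (1,5)→{1,5}; (2,3)→{3,6}; (3,1)→{1,3}; (4,6)→{5,6}. Safe: 2, 4. Place at column 4.
Row 6: attacked by (1,5)→{5}; (2,3)→{3}; (3,1)→{1,4}; (4,6)→{4,6}; (5,4)→{3,4,5}. Safe: 2. Place at column 2.
Columns [5, 3, 1, 6, 4, 2], r−c [-4, -1, 2, -2, 1, 4], r+c [6, 5, 4, 10, 9, 8] are all distinct, so no two queens attack.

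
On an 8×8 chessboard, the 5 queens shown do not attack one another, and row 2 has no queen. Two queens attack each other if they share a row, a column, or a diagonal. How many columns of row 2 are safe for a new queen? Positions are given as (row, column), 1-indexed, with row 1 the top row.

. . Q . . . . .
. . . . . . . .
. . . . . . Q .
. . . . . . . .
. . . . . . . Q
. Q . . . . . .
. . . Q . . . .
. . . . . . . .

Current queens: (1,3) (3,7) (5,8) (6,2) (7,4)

(1,3) attacks row 2 at column 3 and diagonals 2, 4.
(3,7) attacks row 2 at column 7 and diagonals 6, 8.
(5,8) attacks row 2 at column 8 and diagonals 5.
(6,2) attacks row 2 at column 2 and diagonals 6.
(7,4) attacks row 2 at column 4.
Attacked columns: {2, 3, 4, 5, 6, 7, 8}. Safe: {1}.

1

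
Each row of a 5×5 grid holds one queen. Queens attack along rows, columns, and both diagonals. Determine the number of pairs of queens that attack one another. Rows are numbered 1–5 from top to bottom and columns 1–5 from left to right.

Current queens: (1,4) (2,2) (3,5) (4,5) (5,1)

1

Same column: (3,5)–(4,5) (column 5).
Total attacking pairs: 1.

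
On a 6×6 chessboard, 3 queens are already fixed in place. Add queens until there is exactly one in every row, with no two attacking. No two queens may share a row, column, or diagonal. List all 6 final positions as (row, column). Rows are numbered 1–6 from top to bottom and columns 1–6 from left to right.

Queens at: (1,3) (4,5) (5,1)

Row 2: attacked by (1,3)→{2,3,4}; (4,5)→{3,5}; (5,1)→{1,4}. Safe: 6. Place at column 6.
Row 3: attacked by (1,3)→{1,3,5}; (2,6)→{5,6}; (4,5)→{4,5,6}; (5,1)→{1,3}. Safe: 2. Place at column 2.
Row 6: attacked by (1,3)→{3}; (2,6)→{2,6}; (3,2)→{2,5}; (4,5)→{3,5}; (5,1)→{1,2}. Safe: 4. Place at column 4.
Columns [3, 6, 2, 5, 1, 4], r−c [-2, -4, 1, -1, 4, 2], r+c [4, 8, 5, 9, 6, 10] are all distinct, so no two queens attack.

(1,3) (2,6) (3,2) (4,5) (5,1) (6,4)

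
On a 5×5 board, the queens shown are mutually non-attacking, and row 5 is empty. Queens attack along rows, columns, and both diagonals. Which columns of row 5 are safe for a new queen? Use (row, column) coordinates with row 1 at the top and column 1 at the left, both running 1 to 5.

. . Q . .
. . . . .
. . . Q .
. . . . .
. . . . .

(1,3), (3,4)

columns 1, 5

(1,3) attacks row 5 at column 3.
(3,4) attacks row 5 at column 4 and diagonals 2.
Attacked columns: {2, 3, 4}. Safe: {1, 5}.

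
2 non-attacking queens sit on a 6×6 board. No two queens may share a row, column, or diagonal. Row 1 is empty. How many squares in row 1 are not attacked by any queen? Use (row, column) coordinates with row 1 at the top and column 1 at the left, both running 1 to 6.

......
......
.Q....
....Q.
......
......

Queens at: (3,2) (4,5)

3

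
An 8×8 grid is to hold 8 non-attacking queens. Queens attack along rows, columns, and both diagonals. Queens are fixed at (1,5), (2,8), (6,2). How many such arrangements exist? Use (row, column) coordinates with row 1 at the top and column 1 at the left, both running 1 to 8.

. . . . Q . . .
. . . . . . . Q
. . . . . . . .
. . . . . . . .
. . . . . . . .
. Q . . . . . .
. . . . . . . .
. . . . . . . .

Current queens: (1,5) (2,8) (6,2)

1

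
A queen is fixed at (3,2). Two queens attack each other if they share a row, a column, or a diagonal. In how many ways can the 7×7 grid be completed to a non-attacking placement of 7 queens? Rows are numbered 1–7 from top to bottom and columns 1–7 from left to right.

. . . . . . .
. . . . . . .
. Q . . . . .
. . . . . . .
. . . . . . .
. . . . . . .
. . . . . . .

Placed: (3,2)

Branch on row 1: col 1 → 1; col 3 → 2; col 5 → 2; col 6 → 1; col 7 → 0.
Sum: 1 + 2 + 2 + 1 + 0 = 6.

6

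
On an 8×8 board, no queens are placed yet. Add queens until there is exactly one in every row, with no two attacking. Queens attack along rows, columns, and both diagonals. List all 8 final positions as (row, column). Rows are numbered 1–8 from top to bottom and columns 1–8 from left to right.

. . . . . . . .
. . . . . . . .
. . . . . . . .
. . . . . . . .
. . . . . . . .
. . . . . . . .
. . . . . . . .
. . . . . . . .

(1,2) (2,6) (3,1) (4,7) (5,4) (6,8) (7,3) (8,5)

Row 1: Safe: 1, 2, 3, 4, 5, 6, 7, 8. Place at column 2.
Row 2: attacked by (1,2)→{1,2,3}. Safe: 4, 5, 6, 7, 8. Place at column 6.
Row 3: attacked by (1,2)→{2,4}; (2,6)→{5,6,7}. Safe: 1, 3, 8. Place at column 1.
Row 4: attacked by (1,2)→{2,5}; (2,6)→{4,6,8}; (3,1)→{1,2}. Safe: 3, 7. Place at column 7.
Row 5: attacked by (1,2)→{2,6}; (2,6)→{3,6}; (3,1)→{1,3}; (4,7)→{6,7,8}. Safe: 4, 5. Place at column 4.
Row 6: attacked by (1,2)→{2,7}; (2,6)→{2,6}; (3,1)→{1,4}; (4,7)→{5,7}; (5,4)→{3,4,5}. Safe: 8. Place at column 8.
Row 7: attacked by (1,2)→{2,8}; (2,6)→{1,6}; (3,1)→{1,5}; (4,7)→{4,7}; (5,4)→{2,4,6}; (6,8)→{7,8}. Safe: 3. Place at column 3.
Row 8: attacked by (1,2)→{2}; (2,6)→{6}; (3,1)→{1,6}; (4,7)→{3,7}; (5,4)→{1,4,7}; (6,8)→{6,8}; (7,3)→{2,3,4}. Safe: 5. Place at column 5.
Columns [2, 6, 1, 7, 4, 8, 3, 5], r−c [-1, -4, 2, -3, 1, -2, 4, 3], r+c [3, 8, 4, 11, 9, 14, 10, 13] are all distinct, so no two queens attack.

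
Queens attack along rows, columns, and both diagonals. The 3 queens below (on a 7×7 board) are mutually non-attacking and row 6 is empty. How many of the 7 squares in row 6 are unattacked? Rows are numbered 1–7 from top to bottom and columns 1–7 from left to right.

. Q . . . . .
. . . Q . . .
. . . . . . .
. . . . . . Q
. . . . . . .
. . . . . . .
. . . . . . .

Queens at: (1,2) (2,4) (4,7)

3

(1,2) attacks row 6 at column 2 and diagonals 7.
(2,4) attacks row 6 at column 4.
(4,7) attacks row 6 at column 7 and diagonals 5.
Attacked columns: {2, 4, 5, 7}. Safe: {1, 3, 6}.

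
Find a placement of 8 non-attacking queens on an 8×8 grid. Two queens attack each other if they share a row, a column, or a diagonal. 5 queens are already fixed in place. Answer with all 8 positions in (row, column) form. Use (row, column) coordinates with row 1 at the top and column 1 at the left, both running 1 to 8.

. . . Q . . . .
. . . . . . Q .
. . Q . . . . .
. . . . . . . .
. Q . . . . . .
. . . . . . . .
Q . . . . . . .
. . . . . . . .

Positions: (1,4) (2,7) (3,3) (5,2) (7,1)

(1,4) (2,7) (3,3) (4,8) (5,2) (6,5) (7,1) (8,6)

Row 4: attacked by (1,4)→{1,4,7}; (2,7)→{5,7}; (3,3)→{2,3,4}; (5,2)→{1,2,3}; (7,1)→{1,4}. Safe: 6, 8. Place at column 8.
Row 6: attacked by (1,4)→{4}; (2,7)→{3,7}; (3,3)→{3,6}; (4,8)→{6,8}; (5,2)→{1,2,3}; (7,1)→{1,2}. Safe: 5. Place at column 5.
Row 8: attacked by (1,4)→{4}; (2,7)→{1,7}; (3,3)→{3,8}; (4,8)→{4,8}; (5,2)→{2,5}; (6,5)→{3,5,7}; (7,1)→{1,2}. Safe: 6. Place at column 6.
Columns [4, 7, 3, 8, 2, 5, 1, 6], r−c [-3, -5, 0, -4, 3, 1, 6, 2], r+c [5, 9, 6, 12, 7, 11, 8, 14] are all distinct, so no two queens attack.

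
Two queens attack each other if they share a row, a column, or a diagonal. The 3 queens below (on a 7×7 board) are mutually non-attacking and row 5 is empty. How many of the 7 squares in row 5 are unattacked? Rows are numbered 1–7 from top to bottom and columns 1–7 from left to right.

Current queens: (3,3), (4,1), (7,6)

1

(3,3) attacks row 5 at column 3 and diagonals 1, 5.
(4,1) attacks row 5 at column 1 and diagonals 2.
(7,6) attacks row 5 at column 6 and diagonals 4.
Attacked columns: {1, 2, 3, 4, 5, 6}. Safe: {7}.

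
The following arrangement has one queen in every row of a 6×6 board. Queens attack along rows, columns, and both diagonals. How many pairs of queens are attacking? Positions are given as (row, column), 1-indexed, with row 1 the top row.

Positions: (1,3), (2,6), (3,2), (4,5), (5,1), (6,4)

0

All columns are distinct and no two queens satisfy |Δrow| = |Δcol|, so no pair attacks.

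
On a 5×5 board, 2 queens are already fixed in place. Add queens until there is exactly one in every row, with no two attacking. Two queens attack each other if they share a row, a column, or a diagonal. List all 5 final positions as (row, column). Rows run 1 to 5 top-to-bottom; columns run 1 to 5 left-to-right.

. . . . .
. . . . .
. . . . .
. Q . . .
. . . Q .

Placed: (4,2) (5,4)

(1,1) (2,3) (3,5) (4,2) (5,4)

Row 1: attacked by (4,2)→{2,5}; (5,4)→{4}. Safe: 1, 3. Place at column 1.
Row 2: attacked by (1,1)→{1,2}; (4,2)→{2,4}; (5,4)→{1,4}. Safe: 3, 5. Place at column 3.
Row 3: attacked by (1,1)→{1,3}; (2,3)→{2,3,4}; (4,2)→{1,2,3}; (5,4)→{2,4}. Safe: 5. Place at column 5.
Columns [1, 3, 5, 2, 4], r−c [0, -1, -2, 2, 1], r+c [2, 5, 8, 6, 9] are all distinct, so no two queens attack.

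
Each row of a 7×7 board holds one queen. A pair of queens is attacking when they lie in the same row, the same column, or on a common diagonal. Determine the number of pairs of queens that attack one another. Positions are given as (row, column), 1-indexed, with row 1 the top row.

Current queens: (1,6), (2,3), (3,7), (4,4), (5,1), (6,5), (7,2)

0

All columns are distinct and no two queens satisfy |Δrow| = |Δcol|, so no pair attacks.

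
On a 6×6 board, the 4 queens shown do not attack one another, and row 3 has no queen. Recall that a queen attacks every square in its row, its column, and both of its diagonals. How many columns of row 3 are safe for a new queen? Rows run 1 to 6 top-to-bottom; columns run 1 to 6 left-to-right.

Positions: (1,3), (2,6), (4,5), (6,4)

(1,3) attacks row 3 at column 3 and diagonals 1, 5.
(2,6) attacks row 3 at column 6 and diagonals 5.
(4,5) attacks row 3 at column 5 and diagonals 4, 6.
(6,4) attacks row 3 at column 4 and diagonals 1.
Attacked columns: {1, 3, 4, 5, 6}. Safe: {2}.

1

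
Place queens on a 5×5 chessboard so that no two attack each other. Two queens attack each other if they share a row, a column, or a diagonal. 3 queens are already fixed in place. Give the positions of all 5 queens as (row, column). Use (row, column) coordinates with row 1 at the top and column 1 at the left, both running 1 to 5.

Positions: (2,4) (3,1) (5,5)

Row 1: attacked by (2,4)→{3,4,5}; (3,1)→{1,3}; (5,5)→{1,5}. Safe: 2. Place at column 2.
Row 4: attacked by (1,2)→{2,5}; (2,4)→{2,4}; (3,1)→{1,2}; (5,5)→{4,5}. Safe: 3. Place at column 3.
Columns [2, 4, 1, 3, 5], r−c [-1, -2, 2, 1, 0], r+c [3, 6, 4, 7, 10] are all distinct, so no two queens attack.

(1,2) (2,4) (3,1) (4,3) (5,5)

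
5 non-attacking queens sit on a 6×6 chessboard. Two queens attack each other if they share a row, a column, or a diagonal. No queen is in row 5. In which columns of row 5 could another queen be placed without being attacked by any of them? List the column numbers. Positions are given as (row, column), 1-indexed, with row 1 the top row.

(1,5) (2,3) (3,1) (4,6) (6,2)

columns 4

(1,5) attacks row 5 at column 5 and diagonals 1.
(2,3) attacks row 5 at column 3 and diagonals 6.
(3,1) attacks row 5 at column 1 and diagonals 3.
(4,6) attacks row 5 at column 6 and diagonals 5.
(6,2) attacks row 5 at column 2 and diagonals 1, 3.
Attacked columns: {1, 2, 3, 5, 6}. Safe: {4}.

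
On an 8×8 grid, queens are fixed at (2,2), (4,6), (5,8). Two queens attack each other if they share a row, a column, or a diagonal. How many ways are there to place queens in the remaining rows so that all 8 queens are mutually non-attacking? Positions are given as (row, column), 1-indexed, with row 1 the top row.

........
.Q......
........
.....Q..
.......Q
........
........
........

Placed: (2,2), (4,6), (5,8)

1

Branch on row 1: col 5 → 1; col 7 → 0.
Sum: 1 + 0 = 1.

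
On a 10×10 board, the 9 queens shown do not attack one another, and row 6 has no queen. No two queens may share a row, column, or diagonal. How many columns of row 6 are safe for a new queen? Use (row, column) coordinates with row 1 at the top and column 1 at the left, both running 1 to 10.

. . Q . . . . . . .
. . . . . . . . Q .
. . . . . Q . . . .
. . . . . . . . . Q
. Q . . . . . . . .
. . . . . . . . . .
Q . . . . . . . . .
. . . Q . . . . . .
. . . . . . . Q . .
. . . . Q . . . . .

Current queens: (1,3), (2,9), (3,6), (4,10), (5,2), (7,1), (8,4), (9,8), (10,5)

1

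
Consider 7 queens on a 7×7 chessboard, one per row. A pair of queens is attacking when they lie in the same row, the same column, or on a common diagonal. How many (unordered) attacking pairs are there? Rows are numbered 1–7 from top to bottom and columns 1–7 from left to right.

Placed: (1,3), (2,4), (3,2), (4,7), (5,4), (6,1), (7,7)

4

Same column: (2,4)–(5,4) (column 4); (4,7)–(7,7) (column 7).
Same diagonal: (1,3)–(2,4) (|1−2| = |3−4| = 1); (3,2)–(5,4) (|3−5| = |2−4| = 2).
Total attacking pairs: 4.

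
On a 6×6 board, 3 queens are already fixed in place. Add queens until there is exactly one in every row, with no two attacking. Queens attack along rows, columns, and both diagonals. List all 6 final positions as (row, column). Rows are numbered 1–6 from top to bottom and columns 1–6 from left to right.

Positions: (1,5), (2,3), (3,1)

(1,5) (2,3) (3,1) (4,6) (5,4) (6,2)

Row 4: attacked by (1,5)→{2,5}; (2,3)→{1,3,5}; (3,1)→{1,2}. Safe: 4, 6. Place at column 6.
Row 5: attacked by (1,5)→{1,5}; (2,3)→{3,6}; (3,1)→{1,3}; (4,6)→{5,6}. Safe: 2, 4. Place at column 4.
Row 6: attacked by (1,5)→{5}; (2,3)→{3}; (3,1)→{1,4}; (4,6)→{4,6}; (5,4)→{3,4,5}. Safe: 2. Place at column 2.
Columns [5, 3, 1, 6, 4, 2], r−c [-4, -1, 2, -2, 1, 4], r+c [6, 5, 4, 10, 9, 8] are all distinct, so no two queens attack.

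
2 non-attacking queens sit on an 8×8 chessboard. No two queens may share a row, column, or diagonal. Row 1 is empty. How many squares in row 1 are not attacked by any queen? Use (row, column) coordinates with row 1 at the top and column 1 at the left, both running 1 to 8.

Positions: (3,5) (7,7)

(3,5) attacks row 1 at column 5 and diagonals 3, 7.
(7,7) attacks row 1 at column 7 and diagonals 1.
Attacked columns: {1, 3, 5, 7}. Safe: {2, 4, 6, 8}.

4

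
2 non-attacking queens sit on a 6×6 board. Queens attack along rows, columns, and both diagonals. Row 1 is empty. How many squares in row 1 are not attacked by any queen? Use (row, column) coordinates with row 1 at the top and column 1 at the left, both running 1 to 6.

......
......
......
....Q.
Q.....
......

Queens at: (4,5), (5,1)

(4,5) attacks row 1 at column 5 and diagonals 2.
(5,1) attacks row 1 at column 1 and diagonals 5.
Attacked columns: {1, 2, 5}. Safe: {3, 4, 6}.

3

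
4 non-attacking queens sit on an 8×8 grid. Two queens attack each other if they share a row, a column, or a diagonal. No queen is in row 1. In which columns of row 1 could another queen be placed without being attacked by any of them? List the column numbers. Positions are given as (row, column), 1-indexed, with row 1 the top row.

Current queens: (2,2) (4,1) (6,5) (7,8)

columns 6, 7

(2,2) attacks row 1 at column 2 and diagonals 1, 3.
(4,1) attacks row 1 at column 1 and diagonals 4.
(6,5) attacks row 1 at column 5.
(7,8) attacks row 1 at column 8 and diagonals 2.
Attacked columns: {1, 2, 3, 4, 5, 8}. Safe: {6, 7}.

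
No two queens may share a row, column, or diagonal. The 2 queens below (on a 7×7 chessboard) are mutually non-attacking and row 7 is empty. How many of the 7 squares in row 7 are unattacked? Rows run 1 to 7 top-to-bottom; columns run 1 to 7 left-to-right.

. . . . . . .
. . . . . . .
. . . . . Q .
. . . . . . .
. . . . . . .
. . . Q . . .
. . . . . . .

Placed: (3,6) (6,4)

2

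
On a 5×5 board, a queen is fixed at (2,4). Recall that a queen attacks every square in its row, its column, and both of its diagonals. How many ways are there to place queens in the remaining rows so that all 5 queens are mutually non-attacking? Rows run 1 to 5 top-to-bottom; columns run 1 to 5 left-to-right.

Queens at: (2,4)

2

Branch on row 1: col 1 → 1; col 2 → 1.
Sum: 1 + 1 = 2.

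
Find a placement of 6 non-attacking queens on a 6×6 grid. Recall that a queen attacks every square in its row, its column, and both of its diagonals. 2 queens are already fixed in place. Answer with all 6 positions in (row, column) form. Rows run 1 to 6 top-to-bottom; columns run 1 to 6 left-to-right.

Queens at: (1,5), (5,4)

Row 2: attacked by (1,5)→{4,5,6}; (5,4)→{1,4}. Safe: 2, 3. Place at column 3.
Row 3: attacked by (1,5)→{3,5}; (2,3)→{2,3,4}; (5,4)→{2,4,6}. Safe: 1. Place at column 1.
Row 4: attacked by (1,5)→{2,5}; (2,3)→{1,3,5}; (3,1)→{1,2}; (5,4)→{3,4,5}. Safe: 6. Place at column 6.
Row 6: attacked by (1,5)→{5}; (2,3)→{3}; (3,1)→{1,4}; (4,6)→{4,6}; (5,4)→{3,4,5}. Safe: 2. Place at column 2.
Columns [5, 3, 1, 6, 4, 2], r−c [-4, -1, 2, -2, 1, 4], r+c [6, 5, 4, 10, 9, 8] are all distinct, so no two queens attack.

(1,5) (2,3) (3,1) (4,6) (5,4) (6,2)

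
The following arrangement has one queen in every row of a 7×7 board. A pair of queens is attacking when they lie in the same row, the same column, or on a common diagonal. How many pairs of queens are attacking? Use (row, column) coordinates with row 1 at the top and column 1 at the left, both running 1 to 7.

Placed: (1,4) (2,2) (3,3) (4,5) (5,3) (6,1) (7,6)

2

Same column: (3,3)–(5,3) (column 3).
Same diagonal: (2,2)–(3,3) (|2−3| = |2−3| = 1).
Total attacking pairs: 2.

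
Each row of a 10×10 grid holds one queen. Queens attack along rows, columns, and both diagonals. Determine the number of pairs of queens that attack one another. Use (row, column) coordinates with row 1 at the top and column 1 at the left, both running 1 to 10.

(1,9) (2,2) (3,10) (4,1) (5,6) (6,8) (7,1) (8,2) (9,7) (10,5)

Same column: (2,2)–(8,2) (column 2); (4,1)–(7,1) (column 1).
Same diagonal: (1,9)–(8,2) (|1−8| = |9−2| = 7); (7,1)–(8,2) (|7−8| = |1−2| = 1).
Total attacking pairs: 4.

4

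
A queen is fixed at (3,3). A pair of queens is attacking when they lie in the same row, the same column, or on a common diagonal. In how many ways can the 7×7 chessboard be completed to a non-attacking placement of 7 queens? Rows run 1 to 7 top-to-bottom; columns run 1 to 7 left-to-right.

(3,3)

6

Branch on row 1: col 2 → 2; col 4 → 2; col 6 → 1; col 7 → 1.
Sum: 2 + 2 + 1 + 1 = 6.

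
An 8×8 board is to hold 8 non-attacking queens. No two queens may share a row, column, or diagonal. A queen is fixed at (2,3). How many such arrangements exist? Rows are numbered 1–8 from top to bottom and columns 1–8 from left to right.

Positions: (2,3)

14

Branch on row 1: col 1 → 0; col 5 → 3; col 6 → 8; col 7 → 2; col 8 → 1.
Sum: 0 + 3 + 8 + 2 + 1 = 14.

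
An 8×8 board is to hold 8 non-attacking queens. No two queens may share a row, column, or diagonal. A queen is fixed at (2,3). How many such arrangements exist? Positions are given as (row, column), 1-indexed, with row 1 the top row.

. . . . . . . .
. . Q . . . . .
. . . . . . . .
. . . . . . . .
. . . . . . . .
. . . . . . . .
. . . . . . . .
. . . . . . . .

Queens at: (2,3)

Branch on row 1: col 1 → 0; col 5 → 3; col 6 → 8; col 7 → 2; col 8 → 1.
Sum: 0 + 3 + 8 + 2 + 1 = 14.

14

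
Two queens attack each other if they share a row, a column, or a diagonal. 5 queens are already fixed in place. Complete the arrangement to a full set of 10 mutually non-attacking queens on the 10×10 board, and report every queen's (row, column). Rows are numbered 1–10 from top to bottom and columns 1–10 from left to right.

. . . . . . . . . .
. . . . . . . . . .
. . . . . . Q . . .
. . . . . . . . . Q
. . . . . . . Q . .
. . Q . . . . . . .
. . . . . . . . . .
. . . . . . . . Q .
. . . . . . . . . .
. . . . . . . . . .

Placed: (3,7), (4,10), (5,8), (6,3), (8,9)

(1,6) (2,4) (3,7) (4,10) (5,8) (6,3) (7,1) (8,9) (9,2) (10,5)

Row 1: attacked by (3,7)→{5,7,9}; (4,10)→{7,10}; (5,8)→{4,8}; (6,3)→{3,8}; (8,9)→{2,9}. Safe: 1, 6. Place at column 6.
Row 2: attacked by (1,6)→{5,6,7}; (3,7)→{6,7,8}; (4,10)→{8,10}; (5,8)→{5,8}; (6,3)→{3,7}; (8,9)→{3,9}. Safe: 1, 2, 4. Place at column 4.
Row 7: attacked by (1,6)→{6}; (2,4)→{4,9}; (3,7)→{3,7}; (4,10)→{7,10}; (5,8)→{6,8,10}; (6,3)→{2,3,4}; (8,9)→{8,9,10}. Safe: 1, 5. Place at column 1.
Row 9: attacked by (1,6)→{6}; (2,4)→{4}; (3,7)→{1,7}; (4,10)→{5,10}; (5,8)→{4,8}; (6,3)→{3,6}; (7,1)→{1,3}; (8,9)→{8,9,10}. Safe: 2. Place at column 2.
Row 10: attacked by (1,6)→{6}; (2,4)→{4}; (3,7)→{7}; (4,10)→{4,10}; (5,8)→{3,8}; (6,3)→{3,7}; (7,1)→{1,4}; (8,9)→{7,9}; (9,2)→{1,2,3}. Safe: 5. Place at column 5.
Columns [6, 4, 7, 10, 8, 3, 1, 9, 2, 5], r−c [-5, -2, -4, -6, -3, 3, 6, -1, 7, 5], r+c [7, 6, 10, 14, 13, 9, 8, 17, 11, 15] are all distinct, so no two queens attack.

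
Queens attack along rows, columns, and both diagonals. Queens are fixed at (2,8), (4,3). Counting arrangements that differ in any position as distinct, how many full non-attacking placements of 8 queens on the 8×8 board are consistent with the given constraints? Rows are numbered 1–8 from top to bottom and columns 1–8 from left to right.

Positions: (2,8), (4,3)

2

Branch on row 1: col 1 → 0; col 2 → 0; col 4 → 2; col 5 → 0.
Sum: 0 + 0 + 2 + 0 = 2.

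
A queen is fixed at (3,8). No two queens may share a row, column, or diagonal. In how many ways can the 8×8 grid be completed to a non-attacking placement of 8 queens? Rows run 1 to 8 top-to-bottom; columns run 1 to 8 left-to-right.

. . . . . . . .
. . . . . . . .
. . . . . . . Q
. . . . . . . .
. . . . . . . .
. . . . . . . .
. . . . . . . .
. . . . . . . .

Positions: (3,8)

Branch on row 1: col 1 → 2; col 2 → 1; col 3 → 4; col 4 → 4; col 5 → 4; col 7 → 1.
Sum: 2 + 1 + 4 + 4 + 4 + 1 = 16.

16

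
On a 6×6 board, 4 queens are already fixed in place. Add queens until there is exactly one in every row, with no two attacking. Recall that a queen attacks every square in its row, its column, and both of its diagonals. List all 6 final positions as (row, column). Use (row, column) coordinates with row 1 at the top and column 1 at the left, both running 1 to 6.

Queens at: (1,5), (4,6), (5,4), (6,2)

Row 2: attacked by (1,5)→{4,5,6}; (4,6)→{4,6}; (5,4)→{1,4}; (6,2)→{2,6}. Safe: 3. Place at column 3.
Row 3: attacked by (1,5)→{3,5}; (2,3)→{2,3,4}; (4,6)→{5,6}; (5,4)→{2,4,6}; (6,2)→{2,5}. Safe: 1. Place at column 1.
Columns [5, 3, 1, 6, 4, 2], r−c [-4, -1, 2, -2, 1, 4], r+c [6, 5, 4, 10, 9, 8] are all distinct, so no two queens attack.

(1,5) (2,3) (3,1) (4,6) (5,4) (6,2)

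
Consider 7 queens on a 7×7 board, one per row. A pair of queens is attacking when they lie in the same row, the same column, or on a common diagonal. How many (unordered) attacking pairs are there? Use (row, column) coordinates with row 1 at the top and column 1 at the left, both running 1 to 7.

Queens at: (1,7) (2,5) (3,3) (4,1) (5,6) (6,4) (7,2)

All columns are distinct and no two queens satisfy |Δrow| = |Δcol|, so no pair attacks.

0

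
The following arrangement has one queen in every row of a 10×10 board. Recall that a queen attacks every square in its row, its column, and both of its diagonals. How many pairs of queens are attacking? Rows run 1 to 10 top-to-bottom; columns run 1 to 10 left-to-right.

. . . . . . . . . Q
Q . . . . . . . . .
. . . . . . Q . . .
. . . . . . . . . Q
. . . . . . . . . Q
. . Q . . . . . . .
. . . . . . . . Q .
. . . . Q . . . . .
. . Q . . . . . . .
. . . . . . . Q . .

Same column: (1,10)–(4,10) (column 10); (1,10)–(5,10) (column 10); (4,10)–(5,10) (column 10); (6,3)–(9,3) (column 3).
Same diagonal: (6,3)–(8,5) (|6−8| = |3−5| = 2).
Total attacking pairs: 5.

5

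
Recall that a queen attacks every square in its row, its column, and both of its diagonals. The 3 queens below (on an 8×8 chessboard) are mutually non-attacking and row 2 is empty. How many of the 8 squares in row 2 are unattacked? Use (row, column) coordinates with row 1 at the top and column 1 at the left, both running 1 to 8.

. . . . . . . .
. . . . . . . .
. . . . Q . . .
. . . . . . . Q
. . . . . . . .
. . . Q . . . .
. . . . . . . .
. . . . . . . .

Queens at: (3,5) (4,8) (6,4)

4

(3,5) attacks row 2 at column 5 and diagonals 4, 6.
(4,8) attacks row 2 at column 8 and diagonals 6.
(6,4) attacks row 2 at column 4 and diagonals 8.
Attacked columns: {4, 5, 6, 8}. Safe: {1, 2, 3, 7}.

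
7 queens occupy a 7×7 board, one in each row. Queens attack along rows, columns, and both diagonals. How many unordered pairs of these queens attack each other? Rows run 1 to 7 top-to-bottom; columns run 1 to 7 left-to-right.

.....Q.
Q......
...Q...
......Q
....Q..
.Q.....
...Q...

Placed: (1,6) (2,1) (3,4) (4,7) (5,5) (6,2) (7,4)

3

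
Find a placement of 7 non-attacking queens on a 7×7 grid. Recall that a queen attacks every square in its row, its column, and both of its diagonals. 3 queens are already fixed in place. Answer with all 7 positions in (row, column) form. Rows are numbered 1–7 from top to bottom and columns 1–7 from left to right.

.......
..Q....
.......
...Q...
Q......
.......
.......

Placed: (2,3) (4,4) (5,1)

Row 1: attacked by (2,3)→{2,3,4}; (4,4)→{1,4,7}; (5,1)→{1,5}. Safe: 6. Place at column 6.
Row 3: attacked by (1,6)→{4,6}; (2,3)→{2,3,4}; (4,4)→{3,4,5}; (5,1)→{1,3}. Safe: 7. Place at column 7.
Row 6: attacked by (1,6)→{1,6}; (2,3)→{3,7}; (3,7)→{4,7}; (4,4)→{2,4,6}; (5,1)→{1,2}. Safe: 5. Place at column 5.
Row 7: attacked by (1,6)→{6}; (2,3)→{3}; (3,7)→{3,7}; (4,4)→{1,4,7}; (5,1)→{1,3}; (6,5)→{4,5,6}. Safe: 2. Place at column 2.
Columns [6, 3, 7, 4, 1, 5, 2], r−c [-5, -1, -4, 0, 4, 1, 5], r+c [7, 5, 10, 8, 6, 11, 9] are all distinct, so no two queens attack.

(1,6) (2,3) (3,7) (4,4) (5,1) (6,5) (7,2)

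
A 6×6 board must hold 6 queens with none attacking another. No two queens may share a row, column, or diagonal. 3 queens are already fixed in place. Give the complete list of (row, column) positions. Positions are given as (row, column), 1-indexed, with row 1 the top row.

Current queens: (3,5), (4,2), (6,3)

(1,4) (2,1) (3,5) (4,2) (5,6) (6,3)

Row 1: attacked by (3,5)→{3,5}; (4,2)→{2,5}; (6,3)→{3}. Safe: 1, 4, 6. Place at column 4.
Row 2: attacked by (1,4)→{3,4,5}; (3,5)→{4,5,6}; (4,2)→{2,4}; (6,3)→{3}. Safe: 1. Place at column 1.
Row 5: attacked by (1,4)→{4}; (2,1)→{1,4}; (3,5)→{3,5}; (4,2)→{1,2,3}; (6,3)→{2,3,4}. Safe: 6. Place at column 6.
Columns [4, 1, 5, 2, 6, 3], r−c [-3, 1, -2, 2, -1, 3], r+c [5, 3, 8, 6, 11, 9] are all distinct, so no two queens attack.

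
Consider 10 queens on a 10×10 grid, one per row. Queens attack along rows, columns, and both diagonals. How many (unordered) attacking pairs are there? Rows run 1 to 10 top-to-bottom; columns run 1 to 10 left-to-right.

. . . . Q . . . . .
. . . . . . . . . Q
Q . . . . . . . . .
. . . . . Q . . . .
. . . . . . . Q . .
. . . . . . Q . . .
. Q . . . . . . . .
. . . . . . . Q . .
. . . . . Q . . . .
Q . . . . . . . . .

4

Same column: (3,1)–(10,1) (column 1); (4,6)–(9,6) (column 6); (5,8)–(8,8) (column 8).
Same diagonal: (5,8)–(6,7) (|5−6| = |8−7| = 1).
Total attacking pairs: 4.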